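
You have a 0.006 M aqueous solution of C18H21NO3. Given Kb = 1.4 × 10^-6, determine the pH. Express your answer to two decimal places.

pH = 9.96

C18H21NO3 + H2O ⇌ C18H22NO3+ + OH-
Kb = [OH-]²/(0.006 − [OH-]) = 1.4 × 10^-6
Assume [OH-] ≪ 0.006: [OH-] ≈ √(1.4 × 10^-6 × 0.006) = 9.17 × 10^-5 M
pOH = 4.04, so pH = 14.00 − pOH = 9.96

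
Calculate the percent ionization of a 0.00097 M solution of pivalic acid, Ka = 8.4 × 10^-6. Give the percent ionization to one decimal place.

8.9%

(CH3)3CCOOH ⇌ (CH3)3CCOO- + H+; let x = [H+] at equilibrium.
Ka = x²/(C₀ − x); solving the quadratic gives x = 8.62 × 10^-5 M.
% ionization = x/C₀ × 100% = 8.62 × 10^-5/0.00097 × 100% = 8.9%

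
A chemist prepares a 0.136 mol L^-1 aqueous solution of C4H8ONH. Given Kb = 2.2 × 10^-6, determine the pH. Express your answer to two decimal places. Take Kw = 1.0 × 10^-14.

pH = 10.74

C4H8ONH + H2O ⇌ C4H8ONH2+ + OH-
Kb = x²/(0.136 − x) = 2.2 × 10^-6
Neglecting x in the denominator: x = √(2.2 × 10^-6 × 0.136) = 5.47 × 10^-4 M
pOH = −log(5.47 × 10^-4) = 3.26; pH = 14.00 − 3.26 = 10.74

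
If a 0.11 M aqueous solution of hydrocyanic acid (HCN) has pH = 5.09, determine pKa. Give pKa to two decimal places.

[H+] = 10^(-5.09) = 8.13 × 10^-6 M
At equilibrium [HA] = 0.11 − 8.13 × 10^-6 = 1.10 × 10^-1 M
Ka = [H+][A-]/[HA] = (8.13 × 10^-6)² / 1.10 × 10^-1 = 6.01 × 10^-10
pKa = -log(6.01 × 10^-10) = 9.22

pKa = 9.22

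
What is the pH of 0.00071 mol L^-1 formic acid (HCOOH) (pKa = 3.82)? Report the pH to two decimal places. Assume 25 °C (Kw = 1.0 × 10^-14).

HCOOH ⇌ HCOO- + H+
Ka = 10^(−3.82) = 1.51 × 10^-4
Let x = [H+] at equilibrium. Ka = x²/(0.00071 − x).
The 5% rule fails; solving x² + Ka·x − Ka·C₀ = 0 exactly:
x = [−0.000151 + √(0.000151² + 4.29e-07)]/2 = 2.61 × 10^-4 M
pH = −log[H+] = −log(2.61 × 10^-4) = 3.58

pH = 3.58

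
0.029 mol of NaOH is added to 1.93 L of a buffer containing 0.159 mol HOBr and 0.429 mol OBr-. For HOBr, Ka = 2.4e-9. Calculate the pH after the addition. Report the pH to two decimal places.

After neutralization: n(HOBr) = 0.13 mol, n(OBr-) = 0.458 mol.
pKa = −log(2.4 × 10^-9) = 8.620
pH = pKa + log([A⁻]/[HA]) = 8.620 + log(0.458/0.13) = 8.620 +0.547

pH = 9.17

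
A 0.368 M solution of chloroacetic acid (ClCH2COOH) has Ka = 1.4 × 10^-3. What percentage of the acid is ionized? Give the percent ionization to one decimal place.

6.0%

ClCH2COOH ⇌ ClCH2COO- + H+; let x = [H+] at equilibrium.
Ka = x²/(C₀ − x); solving the quadratic gives x = 2.20 × 10^-2 M.
% ionization = x/C₀ × 100% = 2.20 × 10^-2/0.368 × 100% = 6.0%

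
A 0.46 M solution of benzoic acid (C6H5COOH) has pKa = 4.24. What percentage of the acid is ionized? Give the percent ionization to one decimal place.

C6H5COOH ⇌ C6H5COO- + H+; let x = [H+] at equilibrium.
Ka = 10^(−4.24) = 5.75 × 10^-5
x ≈ √(Ka·C₀) = √(5.75 × 10^-5 × 0.46) = 5.14 × 10^-3 M
Fraction ionized = 5.14 × 10^-3 / 0.46 = 0.0112 → 1.1%

1.1%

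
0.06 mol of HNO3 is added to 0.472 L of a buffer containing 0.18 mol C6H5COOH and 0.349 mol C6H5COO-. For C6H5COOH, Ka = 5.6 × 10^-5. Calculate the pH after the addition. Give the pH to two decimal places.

Added H+ converts C6H5COO- to C6H5COOH: C6H5COOH → 0.24 mol, C6H5COO- → 0.289 mol.
pKa = −log(5.6 × 10^-5) = 4.252
Henderson–Hasselbalch with mole ratio 0.289/0.24: pH = 4.252 + (+0.081)

pH = 4.33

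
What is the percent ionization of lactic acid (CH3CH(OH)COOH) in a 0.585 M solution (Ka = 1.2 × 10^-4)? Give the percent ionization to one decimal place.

1.4%

CH3CH(OH)COOH ⇌ CH3CH(OH)COO- + H+; let x = [H+] at equilibrium.
x ≈ √(Ka·C₀) = √(1.2 × 10^-4 × 0.585) = 8.38 × 10^-3 M
% ionization = x/C₀ × 100% = 8.38 × 10^-3/0.585 × 100% = 1.4%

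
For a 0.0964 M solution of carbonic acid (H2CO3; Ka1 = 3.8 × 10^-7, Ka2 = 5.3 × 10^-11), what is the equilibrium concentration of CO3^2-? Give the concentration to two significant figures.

5.3 × 10^-11 M

First ionization gives [H+] ≈ [HCO3-] = 1.91 × 10^-4 M.
Second step: Ka2 = [H+][CO3^2-]/[HCO3-] ≈ [CO3^2-] (since [H+] ≈ [HCO3-]).
So [CO3^2-] ≈ Ka2.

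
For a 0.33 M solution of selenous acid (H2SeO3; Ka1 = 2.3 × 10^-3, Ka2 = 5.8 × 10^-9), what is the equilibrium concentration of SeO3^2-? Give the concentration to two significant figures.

First ionization gives [H+] ≈ [HSeO3-] = 2.64 × 10^-2 M.
Second step: Ka2 = [H+][SeO3^2-]/[HSeO3-] ≈ [SeO3^2-] (since [H+] ≈ [HSeO3-]).
So [SeO3^2-] ≈ Ka2.

5.8 × 10^-9 M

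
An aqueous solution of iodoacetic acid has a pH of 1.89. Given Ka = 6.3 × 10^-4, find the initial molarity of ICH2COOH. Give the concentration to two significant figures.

[H+] = 10^(-1.89) = 1.29 × 10^-2 M = x
Ka = x²/(C₀ − x) ⇒ C₀ = x + x²/Ka
C₀ = 1.29 × 10^-2 + (1.29 × 10^-2)²/(6.3 × 10^-4) = 2.77 × 10^-1 M

C₀ = 2.8 × 10^-1 M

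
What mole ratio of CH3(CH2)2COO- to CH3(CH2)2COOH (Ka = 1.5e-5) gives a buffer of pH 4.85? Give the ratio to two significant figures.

ratio = 1.1

pKa = -log(1.5 × 10^-5) = 4.824
pH = pKa + log(r) ⇒ log(r) = 4.85 − 4.824 = +0.026
r = [CH3(CH2)2COO-]/[CH3(CH2)2COOH] = 10^(+0.026) = 1.06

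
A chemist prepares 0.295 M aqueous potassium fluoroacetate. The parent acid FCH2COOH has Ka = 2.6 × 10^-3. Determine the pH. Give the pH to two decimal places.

FCH2COO- is the conjugate base of the weak acid FCH2COOH.
Kb = Kw/Ka = 1.0×10^-14 / 2.6 × 10^-3 = 3.85 × 10^-12
From the ICE table, Kb = [OH-]²/(0.295 − [OH-]) = 3.85 × 10^-12.
Assume [OH-] ≪ 0.295: [OH-] ≈ √(3.85 × 10^-12 × 0.295) = 1.07 × 10^-6 M
Check: 0.00036% ionized — well under 5%, approximation valid.
pOH = 5.97, so pH = 14.00 − pOH = 8.03

pH = 8.03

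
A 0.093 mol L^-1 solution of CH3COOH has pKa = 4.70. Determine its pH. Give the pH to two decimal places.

CH3COOH ⇌ CH3COO- + H+
Ka = 10^(−4.70) = 2.00 × 10^-5
Ka = x²/(0.093 − x) = 2.00 × 10^-5
Assume x ≪ 0.093: x ≈ √(2.00 × 10^-5 × 0.093) = 1.36 × 10^-3 M
pH = −log[H+] = −log(1.36 × 10^-3) = 2.87

pH = 2.87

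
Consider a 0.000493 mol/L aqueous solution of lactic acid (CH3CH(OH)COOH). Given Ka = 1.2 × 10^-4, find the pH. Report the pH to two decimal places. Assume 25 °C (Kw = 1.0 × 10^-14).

pH = 3.72

CH3CH(OH)COOH ⇌ CH3CH(OH)COO- + H+
Let x = [H+] at equilibrium. Ka = x²/(0.000493 − x).
x is not negligible relative to C₀; solve x² + 0.00012·x − 5.92e-08 = 0.
x = [−0.00012 + √(0.00012² + 2.37e-07)]/2 = 1.91 × 10^-4 M
pH = −log(1.91 × 10^-4) = 3.72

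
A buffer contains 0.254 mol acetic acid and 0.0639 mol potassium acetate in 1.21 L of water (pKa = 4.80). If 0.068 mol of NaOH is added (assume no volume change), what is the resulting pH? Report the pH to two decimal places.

After neutralization: n(CH3COOH) = 0.186 mol, n(CH3COO-) = 0.132 mol.
pH = pKa + log([A⁻]/[HA]) = 4.80 + log(0.132/0.186) = 4.80 -0.149

pH = 4.65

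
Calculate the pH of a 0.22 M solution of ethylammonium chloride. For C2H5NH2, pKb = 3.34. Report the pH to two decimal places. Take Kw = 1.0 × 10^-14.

pH = 5.66

C2H5NH3+ is the conjugate acid of the weak base C2H5NH2.
Kb = 10^(−3.34) = 4.57 × 10^-4
Ka = Kw/Kb = 1.0×10^-14 / 4.57 × 10^-4 = 2.19 × 10^-11
From the ICE table, Ka = [H+]²/(0.22 − [H+]) = 2.19 × 10^-11.
Since Ka ≪ C₀, [H+] ≈ √(Ka·C₀) = 2.19 × 10^-6 M.
([H+]/C₀ = 0.001% < 5%, so the approximation holds.)
pH = −log(2.19 × 10^-6) = 5.66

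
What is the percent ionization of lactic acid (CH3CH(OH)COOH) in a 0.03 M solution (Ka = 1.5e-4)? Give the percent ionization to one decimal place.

CH3CH(OH)COOH ⇌ CH3CH(OH)COO- + H+; let x = [H+] at equilibrium.
Solve x² + 0.00015x − 4.5e-06 = 0 → x = 2.05 × 10^-3 M
Fraction ionized = 2.05 × 10^-3 / 0.03 = 0.0683 → 6.8%

6.8%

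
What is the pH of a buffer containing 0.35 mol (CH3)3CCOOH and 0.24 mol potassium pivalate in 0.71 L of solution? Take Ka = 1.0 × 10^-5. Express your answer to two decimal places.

pH = 4.84

pKa = −log(1.0 × 10^-5) = 5.000
Using pH = pKa + log([base]/[acid]) with [base]/[acid] = 0.24/0.35:
pH = 5.000 + (-0.164) = 4.84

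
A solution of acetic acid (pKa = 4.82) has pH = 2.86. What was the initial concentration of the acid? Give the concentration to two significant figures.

C₀ = 1.3 × 10^-1 M

[H+] = 10^(-2.86) = 1.38 × 10^-3 M = x
Ka = 10^(−4.82) = 1.51 × 10^-5
Ka = x²/(C₀ − x) ⇒ C₀ = x + x²/Ka
C₀ = 1.38 × 10^-3 + (1.38 × 10^-3)²/(1.51 × 10^-5) = 1.27 × 10^-1 M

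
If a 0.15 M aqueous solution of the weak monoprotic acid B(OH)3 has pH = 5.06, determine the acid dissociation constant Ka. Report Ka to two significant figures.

[H+] = 10^(-5.06) = 8.71 × 10^-6 M
At equilibrium [HA] = 0.15 − 8.71 × 10^-6 = 1.50 × 10^-1 M
Ka = [H+][A-]/[HA] = (8.71 × 10^-6)² / 1.50 × 10^-1 = 5.1 × 10^-10

Ka = 5.1 × 10^-10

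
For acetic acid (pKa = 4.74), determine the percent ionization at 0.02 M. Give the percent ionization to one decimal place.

3.0%

CH3COOH ⇌ CH3COO- + H+; let x = [H+] at equilibrium.
Ka = 10^(−4.74) = 1.82 × 10^-5
x ≈ √(Ka·C₀) = √(1.82 × 10^-5 × 0.02) = 6.03 × 10^-4 M
% ionization = x/C₀ × 100% = 6.03 × 10^-4/0.02 × 100% = 3.0%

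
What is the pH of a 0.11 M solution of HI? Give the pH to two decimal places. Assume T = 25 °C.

pH = 0.96

HI is a strong acid and dissociates completely, so [H+] = 0.11 M.
pH = -log(0.11) = 0.96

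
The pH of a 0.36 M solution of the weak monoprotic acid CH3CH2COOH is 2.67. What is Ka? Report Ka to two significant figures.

[H+] = 10^(-2.67) = 2.14 × 10^-3 M
At equilibrium [HA] = 0.36 − 2.14 × 10^-3 = 3.58 × 10^-1 M
Ka = [H+][A-]/[HA] = (2.14 × 10^-3)² / 3.58 × 10^-1 = 1.3 × 10^-5

Ka = 1.3 × 10^-5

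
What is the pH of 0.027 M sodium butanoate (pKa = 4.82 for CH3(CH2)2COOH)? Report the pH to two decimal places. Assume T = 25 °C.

CH3(CH2)2COO- is the conjugate base of the weak acid CH3(CH2)2COOH.
Ka = 10^(−4.82) = 1.51 × 10^-5
Kb = Kw/Ka = 1.0×10^-14 / 1.51 × 10^-5 = 6.62 × 10^-10
From the ICE table, Kb = [OH-]²/(0.027 − [OH-]) = 6.62 × 10^-10.
Assume [OH-] ≪ 0.027: [OH-] ≈ √(6.62 × 10^-10 × 0.027) = 4.23 × 10^-6 M
Check: 0.016% ionized — well under 5%, approximation valid.
pOH = −log(4.23 × 10^-6) = 5.37; pH = 14.00 − 5.37 = 8.63

pH = 8.63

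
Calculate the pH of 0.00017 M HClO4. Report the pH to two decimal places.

pH = 3.77

HClO4 is a strong acid and dissociates completely, so [H+] = 0.00017 M.
pH = -log(0.00017) = 3.77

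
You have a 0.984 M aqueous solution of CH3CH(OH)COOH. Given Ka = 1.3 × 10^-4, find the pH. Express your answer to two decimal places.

CH3CH(OH)COOH ⇌ CH3CH(OH)COO- + H+
Ka = [H+]²/(0.984 − [H+]) = 1.3 × 10^-4
Since Ka ≪ C₀, [H+] ≈ √(Ka·C₀) = 1.13 × 10^-2 M.
pH = −log(1.13 × 10^-2) = 1.95

pH = 1.95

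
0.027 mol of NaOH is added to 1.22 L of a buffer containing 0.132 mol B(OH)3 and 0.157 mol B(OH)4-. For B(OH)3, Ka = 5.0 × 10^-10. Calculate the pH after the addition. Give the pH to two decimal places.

pH = 9.54

After neutralization: n(B(OH)3) = 0.105 mol, n(B(OH)4-) = 0.184 mol.
pKa = −log(5.0 × 10^-10) = 9.301
pH = pKa + log([A⁻]/[HA]) = 9.301 + log(0.184/0.105) = 9.301 +0.244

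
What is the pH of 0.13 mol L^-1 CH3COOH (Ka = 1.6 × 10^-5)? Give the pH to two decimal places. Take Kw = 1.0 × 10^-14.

CH3COOH ⇌ CH3COO- + H+
From the ICE table, Ka = x²/(0.13 − x) = 1.6 × 10^-5.
Assume x ≪ 0.13: x ≈ √(1.6 × 10^-5 × 0.13) = 1.44 × 10^-3 M
(x/C₀ = 1.1% < 5%, so the approximation holds.)
pH = −log[H+] = −log(1.44 × 10^-3) = 2.84

pH = 2.84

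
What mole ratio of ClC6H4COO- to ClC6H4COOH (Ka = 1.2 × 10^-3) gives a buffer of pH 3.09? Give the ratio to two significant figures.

ratio = 1.5

pKa = -log(1.2 × 10^-3) = 2.921
pH = pKa + log(r) ⇒ log(r) = 3.09 − 2.921 = +0.169
r = [ClC6H4COO-]/[ClC6H4COOH] = 10^(+0.169) = 1.48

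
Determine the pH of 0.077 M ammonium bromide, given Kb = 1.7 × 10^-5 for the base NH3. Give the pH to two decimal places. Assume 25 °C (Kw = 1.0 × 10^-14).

pH = 5.17

NH4+ is the conjugate acid of the weak base NH3.
Ka = Kw/Kb = 1.0×10^-14 / 1.7 × 10^-5 = 5.88 × 10^-10
From the ICE table, Ka = [H+]²/(0.077 − [H+]) = 5.88 × 10^-10.
Neglecting [H+] in the denominator: [H+] = √(5.88 × 10^-10 × 0.077) = 6.73 × 10^-6 M
Check: 0.0087% ionized — well under 5%, approximation valid.
pH = −log(6.73 × 10^-6) = 5.17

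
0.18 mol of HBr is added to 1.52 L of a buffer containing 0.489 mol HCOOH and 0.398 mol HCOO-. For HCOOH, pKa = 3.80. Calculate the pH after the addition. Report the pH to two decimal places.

Added H+ converts HCOO- to HCOOH: HCOOH → 0.669 mol, HCOO- → 0.218 mol.
Henderson–Hasselbalch with mole ratio 0.218/0.669: pH = 3.80 + (-0.487)

pH = 3.31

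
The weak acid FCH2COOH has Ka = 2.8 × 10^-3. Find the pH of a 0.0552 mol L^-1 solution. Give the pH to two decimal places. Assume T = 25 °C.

FCH2COOH ⇌ FCH2COO- + H+
Ka = [H+]²/(0.0552 − [H+]) = 2.8 × 10^-3
[H+] is not negligible relative to C₀; solve [H+]² + 0.0028·[H+] − 0.000155 = 0.
[H+] = (−Ka + √(Ka² + 4·Ka·C₀))/2 = 1.11 × 10^-2 M
pH = −log[H+] = −log(1.11 × 10^-2) = 1.95

pH = 1.95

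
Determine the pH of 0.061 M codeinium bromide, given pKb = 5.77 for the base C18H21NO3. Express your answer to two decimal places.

C18H22NO3+ is the conjugate acid of the weak base C18H21NO3.
Kb = 10^(−5.77) = 1.70 × 10^-6
Ka = Kw/Kb = 1.0×10^-14 / 1.70 × 10^-6 = 5.88 × 10^-9
Ka = [H+]²/(0.061 − [H+]) = 5.88 × 10^-9
Assume [H+] ≪ 0.061: [H+] ≈ √(5.88 × 10^-9 × 0.061) = 1.89 × 10^-5 M
([H+]/C₀ = 0.031% < 5%, so the approximation holds.)
pH = −log(1.89 × 10^-5) = 4.72

pH = 4.72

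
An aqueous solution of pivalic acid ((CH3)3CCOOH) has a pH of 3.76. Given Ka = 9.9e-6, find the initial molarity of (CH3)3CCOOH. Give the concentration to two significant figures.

[H+] = 10^(-3.76) = 1.74 × 10^-4 M = x
Ka = x²/(C₀ − x) ⇒ C₀ = x + x²/Ka
C₀ = 1.74 × 10^-4 + (1.74 × 10^-4)²/(9.9 × 10^-6) = 3.23 × 10^-3 M

C₀ = 3.2 × 10^-3 M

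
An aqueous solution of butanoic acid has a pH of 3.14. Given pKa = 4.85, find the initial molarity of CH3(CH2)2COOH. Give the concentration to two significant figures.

[H+] = 10^(-3.14) = 7.24 × 10^-4 M = x
Ka = 10^(−4.85) = 1.41 × 10^-5
Ka = x²/(C₀ − x) ⇒ C₀ = x + x²/Ka
C₀ = 7.24 × 10^-4 + (7.24 × 10^-4)²/(1.41 × 10^-5) = 3.79 × 10^-2 M

C₀ = 3.8 × 10^-2 M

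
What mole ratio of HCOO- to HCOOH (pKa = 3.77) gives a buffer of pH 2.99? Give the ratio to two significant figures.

pH = pKa + log(r) ⇒ log(r) = 2.99 − 3.77 = -0.78
r = [HCOO-]/[HCOOH] = 10^(-0.78) = 0.166

ratio = 0.17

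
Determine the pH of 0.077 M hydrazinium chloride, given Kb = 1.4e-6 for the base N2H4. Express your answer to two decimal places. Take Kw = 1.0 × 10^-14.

N2H5+ is the conjugate acid of the weak base N2H4.
Ka = Kw/Kb = 1.0×10^-14 / 1.4 × 10^-6 = 7.14 × 10^-9
From the ICE table, Ka = [H+]²/(0.077 − [H+]) = 7.14 × 10^-9.
Assume [H+] ≪ 0.077: [H+] ≈ √(7.14 × 10^-9 × 0.077) = 2.34 × 10^-5 M
([H+]/C₀ = 0.03% < 5%, so the approximation holds.)
pH = −log(2.34 × 10^-5) = 4.63

pH = 4.63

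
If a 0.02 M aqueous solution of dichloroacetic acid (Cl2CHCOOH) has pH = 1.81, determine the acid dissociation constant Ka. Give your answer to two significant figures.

Ka = 5.3 × 10^-2

[H+] = 10^(-1.81) = 1.55 × 10^-2 M
At equilibrium [HA] = 0.02 − 1.55 × 10^-2 = 4.50 × 10^-3 M
Ka = [H+][A-]/[HA] = (1.55 × 10^-2)² / 4.50 × 10^-3 = 5.3 × 10^-2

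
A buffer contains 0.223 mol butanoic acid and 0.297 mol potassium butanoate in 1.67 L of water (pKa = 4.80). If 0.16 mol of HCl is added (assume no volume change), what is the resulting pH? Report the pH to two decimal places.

After neutralization: n(CH3(CH2)2COOH) = 0.383 mol, n(CH3(CH2)2COO-) = 0.137 mol.
Henderson–Hasselbalch with mole ratio 0.137/0.383: pH = 4.80 + (-0.446)

pH = 4.35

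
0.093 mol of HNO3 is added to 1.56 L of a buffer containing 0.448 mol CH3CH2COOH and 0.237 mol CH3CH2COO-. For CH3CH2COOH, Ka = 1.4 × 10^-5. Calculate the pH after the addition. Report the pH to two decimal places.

After neutralization: n(CH3CH2COOH) = 0.541 mol, n(CH3CH2COO-) = 0.144 mol.
pKa = −log(1.4 × 10^-5) = 4.854
pH = pKa + log(n_CH3CH2COO-/n_CH3CH2COOH) = 4.854 + log(0.144/0.541) = 4.854 + (-0.575)

pH = 4.28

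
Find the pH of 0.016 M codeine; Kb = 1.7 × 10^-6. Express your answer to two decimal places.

pH = 10.22

C18H21NO3 + H2O ⇌ C18H22NO3+ + OH-
From the ICE table, Kb = [OH-]²/(0.016 − [OH-]) = 1.7 × 10^-6.
Neglecting [OH-] in the denominator: [OH-] = √(1.7 × 10^-6 × 0.016) = 1.65 × 10^-4 M
pOH = 3.78, so pH = 14.00 − pOH = 10.22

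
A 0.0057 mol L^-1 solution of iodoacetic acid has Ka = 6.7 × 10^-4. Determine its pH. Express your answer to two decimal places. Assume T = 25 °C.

pH = 2.78

ICH2COOH ⇌ ICH2COO- + H+
Ka = [H+]²/(0.0057 − [H+]) = 6.7 × 10^-4
Here C₀/Ka ≈ 8.51, so the small-[H+] approximation fails. Use the quadratic:
[H+] = [−0.00067 + √(0.00067² + 1.53e-05)]/2 = 1.65 × 10^-3 M
pH = −log(1.65 × 10^-3) = 2.78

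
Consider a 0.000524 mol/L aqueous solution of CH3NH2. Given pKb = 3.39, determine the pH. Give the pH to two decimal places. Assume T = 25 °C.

CH3NH2 + H2O ⇌ CH3NH3+ + OH-
Kb = 10^(−3.39) = 4.07 × 10^-4
Kb = [OH-]²/(0.000524 − [OH-]) = 4.07 × 10^-4
The 5% rule fails; solving [OH-]² + Kb·[OH-] − Kb·C₀ = 0 exactly:
[OH-] = (−Kb + √(Kb² + 4·Kb·C₀))/2 = 3.01 × 10^-4 M
pOH = 3.52, so pH = 14.00 − pOH = 10.48

pH = 10.48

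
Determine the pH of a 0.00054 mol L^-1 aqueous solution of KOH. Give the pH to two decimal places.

pH = 10.73

KOH is a strong base; [OH-] = 0.00054 M.
pOH = -log(0.00054) = 3.27
pH = 14.00 - 3.27 = 10.73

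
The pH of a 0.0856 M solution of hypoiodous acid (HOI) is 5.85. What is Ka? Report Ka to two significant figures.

[H+] = 10^(-5.85) = 1.41 × 10^-6 M
At equilibrium [HA] = 0.0856 − 1.41 × 10^-6 = 8.56 × 10^-2 M
Ka = [H+][A-]/[HA] = (1.41 × 10^-6)² / 8.56 × 10^-2 = 2.3 × 10^-11

Ka = 2.3 × 10^-11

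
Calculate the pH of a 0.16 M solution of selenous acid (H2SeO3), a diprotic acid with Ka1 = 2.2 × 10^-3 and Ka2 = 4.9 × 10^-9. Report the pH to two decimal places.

Ka1 ≫ Ka2, so treat the first dissociation as the only significant source of H+.
Ka1 = x²/(0.16 − x) = 2.2 × 10^-3
Solving the quadratic: x = (−Ka1 + √(Ka1² + 4·Ka1·C₀))/2 = 1.77 × 10^-2 M
pH = −log(1.77 × 10^-2) = 1.75

pH = 1.75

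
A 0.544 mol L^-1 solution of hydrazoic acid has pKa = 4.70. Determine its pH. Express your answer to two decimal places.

HN3 ⇌ N3- + H+
Ka = 10^(−4.70) = 2.00 × 10^-5
Ka = [H+]²/(0.544 − [H+]) = 2.00 × 10^-5
Neglecting [H+] in the denominator: [H+] = √(2.00 × 10^-5 × 0.544) = 3.30 × 10^-3 M
pH = −log[H+] = −log(3.30 × 10^-3) = 2.48

pH = 2.48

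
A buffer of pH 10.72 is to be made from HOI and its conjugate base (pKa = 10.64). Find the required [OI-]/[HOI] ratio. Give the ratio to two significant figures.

ratio = 1.2

pH = pKa + log(r) ⇒ log(r) = 10.72 − 10.64 = +0.08
r = [OI-]/[HOI] = 10^(+0.08) = 1.2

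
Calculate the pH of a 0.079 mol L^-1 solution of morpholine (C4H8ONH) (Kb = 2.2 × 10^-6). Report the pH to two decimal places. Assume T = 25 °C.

pH = 10.62

C4H8ONH + H2O ⇌ C4H8ONH2+ + OH-
Let x = [OH-] at equilibrium. Kb = x²/(0.079 − x).
Neglecting x in the denominator: x = √(2.2 × 10^-6 × 0.079) = 4.17 × 10^-4 M
(x/C₀ = 0.53% < 5%, so the approximation holds.)
pOH = 3.38, so pH = 14.00 − pOH = 10.62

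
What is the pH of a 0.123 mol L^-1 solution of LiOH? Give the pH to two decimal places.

pH = 13.09

LiOH is a strong base; [OH-] = 0.123 M.
pOH = -log(0.123) = 0.91
pH = 14.00 - 0.91 = 13.09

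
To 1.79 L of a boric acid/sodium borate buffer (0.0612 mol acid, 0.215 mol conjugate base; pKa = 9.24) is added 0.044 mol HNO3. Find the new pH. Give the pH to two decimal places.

pH = 9.45

After neutralization: n(B(OH)3) = 0.105 mol, n(B(OH)4-) = 0.171 mol.
pH = pKa + log([A⁻]/[HA]) = 9.24 + log(0.171/0.105) = 9.24 +0.212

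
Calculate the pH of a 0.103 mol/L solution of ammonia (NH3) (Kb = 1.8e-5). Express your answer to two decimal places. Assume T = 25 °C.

pH = 11.13

NH3 + H2O ⇌ NH4+ + OH-
Kb = [OH-]²/(0.103 − [OH-]) = 1.8 × 10^-5
Assume [OH-] ≪ 0.103: [OH-] ≈ √(1.8 × 10^-5 × 0.103) = 1.36 × 10^-3 M
pOH = −log(1.36 × 10^-3) = 2.87; pH = 14.00 − 2.87 = 11.13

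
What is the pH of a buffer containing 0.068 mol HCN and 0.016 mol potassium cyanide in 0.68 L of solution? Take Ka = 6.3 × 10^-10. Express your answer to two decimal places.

pH = 8.57

pKa = −log(6.3 × 10^-10) = 9.201
Using pH = pKa + log([base]/[acid]) with [base]/[acid] = 0.016/0.068:
pH = 9.201 + (-0.628) = 8.57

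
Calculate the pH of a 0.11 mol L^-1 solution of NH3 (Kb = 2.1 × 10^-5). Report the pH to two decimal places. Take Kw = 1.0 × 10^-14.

pH = 11.18

NH3 + H2O ⇌ NH4+ + OH-
From the ICE table, Kb = [OH-]²/(0.11 − [OH-]) = 2.1 × 10^-5.
Neglecting [OH-] in the denominator: [OH-] = √(2.1 × 10^-5 × 0.11) = 1.52 × 10^-3 M
Check: 1.4% ionized — well under 5%, approximation valid.
pOH = 2.82, so pH = 14.00 − pOH = 11.18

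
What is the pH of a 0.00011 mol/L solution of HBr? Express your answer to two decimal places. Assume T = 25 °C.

pH = 3.96

HBr is a strong acid and dissociates completely, so [H+] = 0.00011 M.
pH = -log(0.00011) = 3.96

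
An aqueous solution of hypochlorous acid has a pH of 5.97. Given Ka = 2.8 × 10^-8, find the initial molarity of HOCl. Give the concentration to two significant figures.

[H+] = 10^(-5.97) = 1.07 × 10^-6 M = x
Ka = x²/(C₀ − x) ⇒ C₀ = x + x²/Ka
C₀ = 1.07 × 10^-6 + (1.07 × 10^-6)²/(2.8 × 10^-8) = 4.20 × 10^-5 M

C₀ = 4.2 × 10^-5 M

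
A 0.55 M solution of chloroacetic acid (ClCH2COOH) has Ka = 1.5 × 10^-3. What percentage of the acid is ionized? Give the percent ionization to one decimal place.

5.1%

ClCH2COOH ⇌ ClCH2COO- + H+; let x = [H+] at equilibrium.
Ka = x²/(C₀ − x); solving the quadratic gives x = 2.80 × 10^-2 M.
Fraction ionized = 2.80 × 10^-2 / 0.55 = 0.0509 → 5.1%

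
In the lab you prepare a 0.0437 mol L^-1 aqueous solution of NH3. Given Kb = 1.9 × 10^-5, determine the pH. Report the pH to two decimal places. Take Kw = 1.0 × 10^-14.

pH = 10.96

NH3 + H2O ⇌ NH4+ + OH-
Let x = [OH-] at equilibrium. Kb = x²/(0.0437 − x).
Neglecting x in the denominator: x = √(1.9 × 10^-5 × 0.0437) = 9.11 × 10^-4 M
pOH = 3.04, so pH = 14.00 − pOH = 10.96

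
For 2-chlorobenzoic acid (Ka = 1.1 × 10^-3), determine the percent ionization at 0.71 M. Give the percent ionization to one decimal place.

3.9%

ClC6H4COOH ⇌ ClC6H4COO- + H+; let x = [H+] at equilibrium.
x ≈ √(Ka·C₀) = √(1.1 × 10^-3 × 0.71) = 2.79 × 10^-2 M
Fraction ionized = 2.79 × 10^-2 / 0.71 = 0.0393 → 3.9%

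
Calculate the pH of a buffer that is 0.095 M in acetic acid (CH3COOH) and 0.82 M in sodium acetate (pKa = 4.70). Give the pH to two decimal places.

pH = 5.64

Henderson–Hasselbalch: pH = pKa + log([CH3COO-]/[CH3COOH]) = 4.70 + log(0.82/0.095)
pH = 4.70 + (+0.936) = 5.64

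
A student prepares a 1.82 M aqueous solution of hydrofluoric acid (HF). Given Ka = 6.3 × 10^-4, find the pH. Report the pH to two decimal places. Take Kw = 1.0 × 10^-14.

HF ⇌ F- + H+
Ka = [H+]²/(1.82 − [H+]) = 6.3 × 10^-4
Neglecting [H+] in the denominator: [H+] = √(6.3 × 10^-4 × 1.82) = 3.39 × 10^-2 M
pH = −log(3.39 × 10^-2) = 1.47

pH = 1.47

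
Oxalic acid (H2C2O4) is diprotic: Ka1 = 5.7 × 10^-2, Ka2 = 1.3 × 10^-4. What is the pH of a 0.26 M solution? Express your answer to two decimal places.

Since Ka1 ≫ Ka2, the first ionization dominates [H+].
Ka1 = x²/(0.26 − x) = 5.7 × 10^-2
Solving the quadratic: x = (−Ka1 + √(Ka1² + 4·Ka1·C₀))/2 = 9.65 × 10^-2 M
pH = −log(9.65 × 10^-2) = 1.02

pH = 1.02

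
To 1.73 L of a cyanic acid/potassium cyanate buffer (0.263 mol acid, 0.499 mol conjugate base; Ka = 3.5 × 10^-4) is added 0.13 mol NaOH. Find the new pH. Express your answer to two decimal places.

OH- converts HOCN to OCN-: HOCN → 0.133 mol, OCN- → 0.629 mol.
pKa = −log(3.5 × 10^-4) = 3.456
pH = pKa + log([A⁻]/[HA]) = 3.456 + log(0.629/0.133) = 3.456 +0.675

pH = 4.13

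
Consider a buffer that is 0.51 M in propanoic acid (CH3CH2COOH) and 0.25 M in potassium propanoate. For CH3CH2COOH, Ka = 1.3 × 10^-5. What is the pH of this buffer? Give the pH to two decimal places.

pKa = −log(1.3 × 10^-5) = 4.886
Using pH = pKa + log([base]/[acid]) with [base]/[acid] = 0.25/0.51:
pH = 4.886 + (-0.310) = 4.58

pH = 4.58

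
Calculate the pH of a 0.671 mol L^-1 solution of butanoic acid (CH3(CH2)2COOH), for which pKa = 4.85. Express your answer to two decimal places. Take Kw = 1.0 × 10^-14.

pH = 2.51

CH3(CH2)2COOH ⇌ CH3(CH2)2COO- + H+
Ka = 10^(−4.85) = 1.41 × 10^-5
Ka = [H+]²/(0.671 − [H+]) = 1.41 × 10^-5
Neglecting [H+] in the denominator: [H+] = √(1.41 × 10^-5 × 0.671) = 3.08 × 10^-3 M
pH = −log(3.08 × 10^-3) = 2.51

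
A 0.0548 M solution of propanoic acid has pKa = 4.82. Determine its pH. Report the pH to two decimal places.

pH = 3.04

CH3CH2COOH ⇌ CH3CH2COO- + H+
Ka = 10^(−4.82) = 1.51 × 10^-5
Let x = [H+] at equilibrium. Ka = x²/(0.0548 − x).
Neglecting x in the denominator: x = √(1.51 × 10^-5 × 0.0548) = 9.10 × 10^-4 M
pH = −log[H+] = −log(9.10 × 10^-4) = 3.04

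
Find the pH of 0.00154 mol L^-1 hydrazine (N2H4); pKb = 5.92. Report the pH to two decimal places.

N2H4 + H2O ⇌ N2H5+ + OH-
Kb = 10^(−5.92) = 1.20 × 10^-6
From the ICE table, Kb = [OH-]²/(0.00154 − [OH-]) = 1.20 × 10^-6.
Since Kb ≪ C₀, [OH-] ≈ √(Kb·C₀) = 4.30 × 10^-5 M.
pOH = −log(4.30 × 10^-5) = 4.37; pH = 14.00 − 4.37 = 9.63

pH = 9.63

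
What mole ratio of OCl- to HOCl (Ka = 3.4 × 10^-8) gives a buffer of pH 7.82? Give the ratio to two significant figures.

ratio = 2.2

pKa = -log(3.4 × 10^-8) = 7.469
pH = pKa + log(r) ⇒ log(r) = 7.82 − 7.469 = +0.351
r = [OCl-]/[HOCl] = 10^(+0.351) = 2.24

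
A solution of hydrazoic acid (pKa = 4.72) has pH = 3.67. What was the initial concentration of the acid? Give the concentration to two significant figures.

[H+] = 10^(-3.67) = 2.14 × 10^-4 M = x
Ka = 10^(−4.72) = 1.91 × 10^-5
Ka = x²/(C₀ − x) ⇒ C₀ = x + x²/Ka
C₀ = 2.14 × 10^-4 + (2.14 × 10^-4)²/(1.91 × 10^-5) = 2.61 × 10^-3 M

C₀ = 2.6 × 10^-3 M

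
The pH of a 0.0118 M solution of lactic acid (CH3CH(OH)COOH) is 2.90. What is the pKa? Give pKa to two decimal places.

[H+] = 10^(-2.90) = 1.26 × 10^-3 M
At equilibrium [HA] = 0.0118 − 1.26 × 10^-3 = 1.05 × 10^-2 M
Ka = [H+][A-]/[HA] = (1.26 × 10^-3)² / 1.05 × 10^-2 = 1.51 × 10^-4
pKa = -log(1.51 × 10^-4) = 3.82

pKa = 3.82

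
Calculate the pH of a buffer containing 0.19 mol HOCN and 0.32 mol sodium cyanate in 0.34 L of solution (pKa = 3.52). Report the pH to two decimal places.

pH = 3.75

pH = pKa + log([A⁻]/[HA]) = 3.52 + log(0.32/0.19)
pH = 3.52 + (+0.226) = 3.75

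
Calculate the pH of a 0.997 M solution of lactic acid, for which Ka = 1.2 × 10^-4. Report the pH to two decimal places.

CH3CH(OH)COOH ⇌ CH3CH(OH)COO- + H+
Let x = [H+] at equilibrium. Ka = x²/(0.997 − x).
Neglecting x in the denominator: x = √(1.2 × 10^-4 × 0.997) = 1.09 × 10^-2 M
Check: 1.1% ionized — well under 5%, approximation valid.
pH = −log[H+] = −log(1.09 × 10^-2) = 1.96

pH = 1.96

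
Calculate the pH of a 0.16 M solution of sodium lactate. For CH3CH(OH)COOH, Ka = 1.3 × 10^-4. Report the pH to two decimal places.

CH3CH(OH)COO- is the conjugate base of the weak acid CH3CH(OH)COOH.
Kb = Kw/Ka = 1.0×10^-14 / 1.3 × 10^-4 = 7.69 × 10^-11
From the ICE table, Kb = x²/(0.16 − x) = 7.69 × 10^-11.
Assume x ≪ 0.16: x ≈ √(7.69 × 10^-11 × 0.16) = 3.51 × 10^-6 M
Check: 0.0022% ionized — well under 5%, approximation valid.
pOH = −log(3.51 × 10^-6) = 5.45; pH = 14.00 − 5.45 = 8.55

pH = 8.55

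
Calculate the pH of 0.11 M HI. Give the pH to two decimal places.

HI is a strong acid and dissociates completely, so [H+] = 0.11 M.
pH = -log(0.11) = 0.96

pH = 0.96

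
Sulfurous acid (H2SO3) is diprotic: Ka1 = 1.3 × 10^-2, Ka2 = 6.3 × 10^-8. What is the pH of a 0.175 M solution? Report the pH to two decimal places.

pH = 1.38

Ka1 ≫ Ka2, so treat the first dissociation as the only significant source of H+.
Ka1 = x²/(0.175 − x) = 1.3 × 10^-2
Solving the quadratic: x = (−Ka1 + √(Ka1² + 4·Ka1·C₀))/2 = 4.16 × 10^-2 M
pH = −log(4.16 × 10^-2) = 1.38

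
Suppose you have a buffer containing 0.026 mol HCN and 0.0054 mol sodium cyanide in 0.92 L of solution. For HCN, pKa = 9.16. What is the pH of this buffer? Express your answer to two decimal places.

pH = 8.48

pH = pKa + log([A⁻]/[HA]) = 9.16 + log(0.0054/0.026)
pH = 9.16 + (-0.683) = 8.48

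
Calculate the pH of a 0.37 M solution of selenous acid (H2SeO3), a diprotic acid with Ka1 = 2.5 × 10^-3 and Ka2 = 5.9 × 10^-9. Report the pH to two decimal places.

Since Ka1 ≫ Ka2, the first ionization dominates [H+].
Ka1 = x²/(0.37 − x) = 2.5 × 10^-3
Solving the quadratic: x = (−Ka1 + √(Ka1² + 4·Ka1·C₀))/2 = 2.92 × 10^-2 M
pH = −log(2.92 × 10^-2) = 1.53

pH = 1.53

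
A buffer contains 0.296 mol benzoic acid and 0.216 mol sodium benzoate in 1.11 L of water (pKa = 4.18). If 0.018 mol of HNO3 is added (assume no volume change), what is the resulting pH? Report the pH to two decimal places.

pH = 3.98

Added H+ converts C6H5COO- to C6H5COOH: C6H5COOH → 0.314 mol, C6H5COO- → 0.198 mol.
pH = pKa + log([A⁻]/[HA]) = 4.18 + log(0.198/0.314) = 4.18 -0.200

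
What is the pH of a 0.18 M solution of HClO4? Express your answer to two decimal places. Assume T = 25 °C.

HClO4 is a strong acid and dissociates completely, so [H+] = 0.18 M.
pH = -log(0.18) = 0.74

pH = 0.74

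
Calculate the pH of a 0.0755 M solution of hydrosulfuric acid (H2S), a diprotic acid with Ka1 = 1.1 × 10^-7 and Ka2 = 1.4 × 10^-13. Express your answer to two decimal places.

pH = 4.04

Since Ka1 ≫ Ka2, the first ionization dominates [H+].
Ka1 = x²/(0.0755 − x) = 1.1 × 10^-7
x ≈ √(1.1 × 10^-7 × 0.0755) = 9.11 × 10^-5 M
pH = −log(9.11 × 10^-5) = 4.04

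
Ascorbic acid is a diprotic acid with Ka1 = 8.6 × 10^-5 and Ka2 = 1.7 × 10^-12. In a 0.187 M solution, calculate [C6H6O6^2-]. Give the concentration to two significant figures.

1.7 × 10^-12 M

First ionization gives [H+] ≈ [HC6H6O6-] = 4.01 × 10^-3 M.
Second step: Ka2 = [H+][C6H6O6^2-]/[HC6H6O6-] ≈ [C6H6O6^2-] (since [H+] ≈ [HC6H6O6-]).
So [C6H6O6^2-] ≈ Ka2.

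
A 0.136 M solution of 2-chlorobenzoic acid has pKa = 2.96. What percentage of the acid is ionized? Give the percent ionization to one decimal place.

8.6%

ClC6H4COOH ⇌ ClC6H4COO- + H+; let x = [H+] at equilibrium.
Ka = 10^(−2.96) = 1.10 × 10^-3
Ka = x²/(C₀ − x); solving the quadratic gives x = 1.17 × 10^-2 M.
% ionization = x/C₀ × 100% = 1.17 × 10^-2/0.136 × 100% = 8.6%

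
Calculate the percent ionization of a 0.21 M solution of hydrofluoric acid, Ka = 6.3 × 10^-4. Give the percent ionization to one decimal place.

HF ⇌ F- + H+; let x = [H+] at equilibrium.
Solve x² + 0.00063x − 0.000132 = 0 → x = 1.12 × 10^-2 M
% ionization = x/C₀ × 100% = 1.12 × 10^-2/0.21 × 100% = 5.3%

5.3%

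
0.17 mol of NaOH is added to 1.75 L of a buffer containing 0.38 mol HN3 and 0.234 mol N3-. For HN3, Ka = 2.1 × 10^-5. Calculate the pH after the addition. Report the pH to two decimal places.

pH = 4.96

OH- converts HN3 to N3-: HN3 → 0.21 mol, N3- → 0.404 mol.
pKa = −log(2.1 × 10^-5) = 4.678
Henderson–Hasselbalch with mole ratio 0.404/0.21: pH = 4.678 + (+0.284)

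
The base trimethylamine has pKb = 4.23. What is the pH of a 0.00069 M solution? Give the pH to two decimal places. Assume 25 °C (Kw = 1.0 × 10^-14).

pH = 10.24

(CH3)3N + H2O ⇌ (CH3)3NH+ + OH-
Kb = 10^(−4.23) = 5.89 × 10^-5
Kb = x²/(0.00069 − x) = 5.89 × 10^-5
The 5% rule fails; solving x² + Kb·x − Kb·C₀ = 0 exactly:
x = (−Kb + √(Kb² + 4·Kb·C₀))/2 = 1.74 × 10^-4 M
pOH = −log(1.74 × 10^-4) = 3.76; pH = 14.00 − 3.76 = 10.24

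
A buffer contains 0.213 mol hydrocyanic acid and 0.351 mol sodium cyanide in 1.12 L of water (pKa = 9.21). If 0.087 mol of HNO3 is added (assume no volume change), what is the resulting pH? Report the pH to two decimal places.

After neutralization: n(HCN) = 0.3 mol, n(CN-) = 0.264 mol.
pH = pKa + log([A⁻]/[HA]) = 9.21 + log(0.264/0.3) = 9.21 -0.056

pH = 9.15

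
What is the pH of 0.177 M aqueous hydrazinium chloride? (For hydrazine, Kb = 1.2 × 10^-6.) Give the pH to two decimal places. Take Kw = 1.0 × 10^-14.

N2H5+ is the conjugate acid of the weak base N2H4.
Ka = Kw/Kb = 1.0×10^-14 / 1.2 × 10^-6 = 8.33 × 10^-9
Let x = [H+] at equilibrium. Ka = x²/(0.177 − x).
Since Ka ≪ C₀, x ≈ √(Ka·C₀) = 3.84 × 10^-5 M.
Check: 0.022% ionized — well under 5%, approximation valid.
pH = −log(3.84 × 10^-5) = 4.42

pH = 4.42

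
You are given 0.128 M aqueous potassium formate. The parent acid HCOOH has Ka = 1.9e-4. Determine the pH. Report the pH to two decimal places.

HCOO- is the conjugate base of the weak acid HCOOH.
Kb = Kw/Ka = 1.0×10^-14 / 1.9 × 10^-4 = 5.26 × 10^-11
Kb = [OH-]²/(0.128 − [OH-]) = 5.26 × 10^-11
Since Kb ≪ C₀, [OH-] ≈ √(Kb·C₀) = 2.59 × 10^-6 M.
Check: 0.002% ionized — well under 5%, approximation valid.
pOH = 5.59, so pH = 14.00 − pOH = 8.41

pH = 8.41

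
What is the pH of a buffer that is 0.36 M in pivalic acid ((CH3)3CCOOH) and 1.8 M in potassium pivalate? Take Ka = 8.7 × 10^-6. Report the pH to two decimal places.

pH = 5.76

pKa = −log(8.7 × 10^-6) = 5.060
Using pH = pKa + log([base]/[acid]) with [base]/[acid] = 1.8/0.36:
pH = 5.060 + (+0.699) = 5.76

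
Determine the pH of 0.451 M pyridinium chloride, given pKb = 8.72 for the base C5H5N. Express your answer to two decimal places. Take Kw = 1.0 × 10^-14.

C5H5NH+ is the conjugate acid of the weak base C5H5N.
Kb = 10^(−8.72) = 1.91 × 10^-9
Ka = Kw/Kb = 1.0×10^-14 / 1.91 × 10^-9 = 5.24 × 10^-6
From the ICE table, Ka = [H+]²/(0.451 − [H+]) = 5.24 × 10^-6.
Assume [H+] ≪ 0.451: [H+] ≈ √(5.24 × 10^-6 × 0.451) = 1.54 × 10^-3 M
([H+]/C₀ = 0.34% < 5%, so the approximation holds.)
pH = −log[H+] = −log(1.54 × 10^-3) = 2.81

pH = 2.81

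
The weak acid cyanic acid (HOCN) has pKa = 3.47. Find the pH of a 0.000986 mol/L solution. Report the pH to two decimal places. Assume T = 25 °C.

pH = 3.36

HOCN ⇌ OCN- + H+
Ka = 10^(−3.47) = 3.39 × 10^-4
From the ICE table, Ka = x²/(0.000986 − x) = 3.39 × 10^-4.
x is not negligible relative to C₀; solve x² + 0.000339·x − 3.34e-07 = 0.
x = [−0.000339 + √(0.000339² + 1.34e-06)]/2 = 4.33 × 10^-4 M
pH = −log[H+] = −log(4.33 × 10^-4) = 3.36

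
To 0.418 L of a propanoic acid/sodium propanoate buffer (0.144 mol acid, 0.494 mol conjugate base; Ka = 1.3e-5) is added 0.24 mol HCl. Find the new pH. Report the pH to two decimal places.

pH = 4.71

Added H+ converts CH3CH2COO- to CH3CH2COOH: CH3CH2COOH → 0.384 mol, CH3CH2COO- → 0.254 mol.
pKa = −log(1.3 × 10^-5) = 4.886
Henderson–Hasselbalch with mole ratio 0.254/0.384: pH = 4.886 + (-0.179)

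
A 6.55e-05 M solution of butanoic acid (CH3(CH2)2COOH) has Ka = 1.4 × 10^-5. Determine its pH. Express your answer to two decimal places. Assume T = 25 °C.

CH3(CH2)2COOH ⇌ CH3(CH2)2COO- + H+
From the ICE table, Ka = x²/(6.55e-05 − x) = 1.4 × 10^-5.
Here C₀/Ka ≈ 4.68, so the small-x approximation fails. Use the quadratic:
x = [−1.4e-05 + √(1.4e-05² + 3.67e-09)]/2 = 2.41 × 10^-5 M
pH = −log[H+] = −log(2.41 × 10^-5) = 4.62

pH = 4.62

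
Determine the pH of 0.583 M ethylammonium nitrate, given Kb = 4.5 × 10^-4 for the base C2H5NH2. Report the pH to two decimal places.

C2H5NH3+ is the conjugate acid of the weak base C2H5NH2.
Ka = Kw/Kb = 1.0×10^-14 / 4.5 × 10^-4 = 2.22 × 10^-11
From the ICE table, Ka = [H+]²/(0.583 − [H+]) = 2.22 × 10^-11.
Since Ka ≪ C₀, [H+] ≈ √(Ka·C₀) = 3.60 × 10^-6 M.
([H+]/C₀ = 0.00062% < 5%, so the approximation holds.)
pH = −log(3.60 × 10^-6) = 5.44

pH = 5.44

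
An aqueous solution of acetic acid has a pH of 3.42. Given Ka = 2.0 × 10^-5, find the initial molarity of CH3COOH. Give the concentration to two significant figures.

[H+] = 10^(-3.42) = 3.80 × 10^-4 M = x
Ka = x²/(C₀ − x) ⇒ C₀ = x + x²/Ka
C₀ = 3.80 × 10^-4 + (3.80 × 10^-4)²/(2.0 × 10^-5) = 7.60 × 10^-3 M

C₀ = 7.6 × 10^-3 M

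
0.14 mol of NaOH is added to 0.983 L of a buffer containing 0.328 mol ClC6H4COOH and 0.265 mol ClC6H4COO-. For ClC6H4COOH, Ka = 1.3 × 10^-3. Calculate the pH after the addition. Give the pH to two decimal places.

pH = 3.22

After neutralization: n(ClC6H4COOH) = 0.188 mol, n(ClC6H4COO-) = 0.405 mol.
pKa = −log(1.3 × 10^-3) = 2.886
pH = pKa + log(n_ClC6H4COO-/n_ClC6H4COOH) = 2.886 + log(0.405/0.188) = 2.886 + (+0.333)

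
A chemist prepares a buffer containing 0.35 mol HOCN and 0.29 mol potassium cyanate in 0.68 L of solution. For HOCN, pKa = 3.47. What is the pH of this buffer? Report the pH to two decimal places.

pH = pKa + log([A⁻]/[HA]) = 3.47 + log(0.29/0.35)
pH = 3.47 + (-0.082) = 3.39

pH = 3.39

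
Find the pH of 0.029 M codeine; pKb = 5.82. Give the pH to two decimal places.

pH = 10.32

C18H21NO3 + H2O ⇌ C18H22NO3+ + OH-
Kb = 10^(−5.82) = 1.51 × 10^-6
Kb = [OH-]²/(0.029 − [OH-]) = 1.51 × 10^-6
Assume [OH-] ≪ 0.029: [OH-] ≈ √(1.51 × 10^-6 × 0.029) = 2.09 × 10^-4 M
pOH = −log(2.09 × 10^-4) = 3.68; pH = 14.00 − 3.68 = 10.32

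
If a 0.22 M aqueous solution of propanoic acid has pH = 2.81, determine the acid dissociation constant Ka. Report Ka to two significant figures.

Ka = 1.1 × 10^-5

[H+] = 10^(-2.81) = 1.55 × 10^-3 M
At equilibrium [HA] = 0.22 − 1.55 × 10^-3 = 2.18 × 10^-1 M
Ka = [H+][A-]/[HA] = (1.55 × 10^-3)² / 2.18 × 10^-1 = 1.1 × 10^-5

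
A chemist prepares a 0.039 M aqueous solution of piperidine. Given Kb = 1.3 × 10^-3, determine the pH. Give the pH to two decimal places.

C5H10NH + H2O ⇌ C5H10NH2+ + OH-
From the ICE table, Kb = [OH-]²/(0.039 − [OH-]) = 1.3 × 10^-3.
Here C₀/Kb ≈ 30, so the small-[OH-] approximation fails. Use the quadratic:
[OH-] = [−0.0013 + √(0.0013² + 0.000203)]/2 = 6.50 × 10^-3 M
pOH = 2.19, so pH = 14.00 − pOH = 11.81

pH = 11.81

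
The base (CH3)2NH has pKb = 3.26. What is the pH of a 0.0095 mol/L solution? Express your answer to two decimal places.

(CH3)2NH + H2O ⇌ (CH3)2NH2+ + OH-
Kb = 10^(−3.26) = 5.50 × 10^-4
Kb = [OH-]²/(0.0095 − [OH-]) = 5.50 × 10^-4
The 5% rule fails; solving [OH-]² + Kb·[OH-] − Kb·C₀ = 0 exactly:
[OH-] = (−Kb + √(Kb² + 4·Kb·C₀))/2 = 2.03 × 10^-3 M
pOH = 2.69, so pH = 14.00 − pOH = 11.31

pH = 11.31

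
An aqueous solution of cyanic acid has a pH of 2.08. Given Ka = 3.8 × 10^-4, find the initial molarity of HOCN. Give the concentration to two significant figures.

C₀ = 1.9 × 10^-1 M

[H+] = 10^(-2.08) = 8.32 × 10^-3 M = x
Ka = x²/(C₀ − x) ⇒ C₀ = x + x²/Ka
C₀ = 8.32 × 10^-3 + (8.32 × 10^-3)²/(3.8 × 10^-4) = 1.90 × 10^-1 M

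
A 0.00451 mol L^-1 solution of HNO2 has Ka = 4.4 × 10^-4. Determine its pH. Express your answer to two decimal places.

HNO2 ⇌ NO2- + H+
Let x = [H+] at equilibrium. Ka = x²/(0.00451 − x).
Here C₀/Ka ≈ 10.2, so the small-x approximation fails. Use the quadratic:
x = [−0.00044 + √(0.00044² + 7.94e-06)]/2 = 1.21 × 10^-3 M
pH = −log[H+] = −log(1.21 × 10^-3) = 2.92

pH = 2.92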